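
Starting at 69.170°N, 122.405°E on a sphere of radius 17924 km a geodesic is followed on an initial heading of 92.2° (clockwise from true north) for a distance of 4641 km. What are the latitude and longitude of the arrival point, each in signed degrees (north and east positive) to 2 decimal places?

Angular distance δ = d/R = 4641/17924 = 0.25893 rad; initial bearing θ = 1.6092 rad.
sin φ₂ = sin φ₁ cos δ + cos φ₁ sin δ cos θ = (0.9346)(0.9667) + (0.3556)(0.2560)(-0.0384) = 0.9000, so φ₂ = 64.16°.
Δλ = atan2(sin θ sin δ cos φ₁, cos δ − sin φ₁ sin φ₂) = atan2(0.0910, 0.1255) = 35.940°.
λ₂ = 122.405° + 35.940° = 158.35°.

64.16°, 158.35°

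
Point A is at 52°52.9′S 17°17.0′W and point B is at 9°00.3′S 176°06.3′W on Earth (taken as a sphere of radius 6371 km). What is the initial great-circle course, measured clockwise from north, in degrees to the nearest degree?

203°

Δλ = -158.822° = -2.7720 rad.
y = sin Δλ · cos φ₂ = (-0.3613)(0.9877) = -0.3568
x = cos φ₁ sin φ₂ − sin φ₁ cos φ₂ cos Δλ = (0.6035)(-0.1565) − (-0.7974)(0.9877)(-0.9325) = -0.8288
θ = atan2(y, x) = -156.71°; adding 360° gives 203°.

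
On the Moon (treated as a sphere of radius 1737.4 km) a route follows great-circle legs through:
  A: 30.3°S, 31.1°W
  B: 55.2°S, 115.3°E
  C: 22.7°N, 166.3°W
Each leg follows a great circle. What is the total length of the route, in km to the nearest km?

Leg A→B: central angle 1.5669 rad, distance 2722.4 km.
Leg B→C: central angle 1.7834 rad, distance 3098.5 km.
Total: 2722.4 + 3098.5 ≈ 5821 km.

5821 km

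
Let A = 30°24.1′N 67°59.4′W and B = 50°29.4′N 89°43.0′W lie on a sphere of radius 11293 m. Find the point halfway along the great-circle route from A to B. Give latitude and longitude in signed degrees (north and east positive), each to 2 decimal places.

40.95°, -77.19°

The central angle between A and B is δ = 0.4506 rad.
With f = 0.5, the slerp weights are sin((1−f)δ)/sin δ = 0.5130 and sin(fδ)/sin δ = 0.5130.
Weighted sum of the unit vectors: (0.5130)·(0.3232,-0.7996,0.5061) + (0.5130)·(0.0031,-0.6362,0.7715) = (0.1674, -0.7365, 0.6553).
Converting back: φ = atan2(z, √(x²+y²)) = 40.95°, λ = atan2(y, x) = -77.19°.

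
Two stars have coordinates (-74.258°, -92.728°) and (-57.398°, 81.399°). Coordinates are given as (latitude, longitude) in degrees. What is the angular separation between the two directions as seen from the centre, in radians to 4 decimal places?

Let φ₁ = -1.2960 rad, φ₂ = -1.0018 rad, and Δλ = 3.0391 rad.
Haversine: a = sin²(Δφ/2) + cos φ₁ cos φ₂ sin²(Δλ/2) = 0.0215 + (0.2713)(0.5388)(0.9974) = 0.16729.
Central angle c = 2·arcsin(√a) = 0.84273 rad.
So the angular separation is 0.8427 rad.

0.8427 rad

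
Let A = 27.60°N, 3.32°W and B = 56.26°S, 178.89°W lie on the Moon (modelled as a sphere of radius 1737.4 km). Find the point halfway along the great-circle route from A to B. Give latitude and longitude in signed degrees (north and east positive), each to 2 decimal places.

The central angle between A and B is δ = 2.6383 rad.
With f = 0.5, the slerp weights are sin((1−f)δ)/sin δ = 2.0081 and sin(fδ)/sin δ = 2.0081.
Weighted sum of the unit vectors: (2.0081)·(0.8847,-0.0513,0.4633) + (2.0081)·(-0.5553,-0.0108,-0.8316) = (0.6615, -0.1247, -0.7395).
Converting back: φ = atan2(z, √(x²+y²)) = -47.69°, λ = atan2(y, x) = -10.67°.

-47.69°, -10.67°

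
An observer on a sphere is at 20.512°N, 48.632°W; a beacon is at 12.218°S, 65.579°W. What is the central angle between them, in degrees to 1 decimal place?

36.7°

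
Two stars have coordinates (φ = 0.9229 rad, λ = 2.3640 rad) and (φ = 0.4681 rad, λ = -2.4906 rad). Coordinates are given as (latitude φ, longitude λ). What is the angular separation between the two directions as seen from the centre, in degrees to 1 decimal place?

With latitudes φ₁ = 52.878°, φ₂ = 26.820° and longitude difference Δλ = 81.852°:
cos c = sin φ₁ sin φ₂ + cos φ₁ cos φ₂ cos Δλ = (0.7974)(0.4512) + (0.6035)(0.8924)(0.1417) = 0.43610,
so c = arccos(0.43610) = 1.11954 rad.
So the angular separation is 64.1°.

64.1°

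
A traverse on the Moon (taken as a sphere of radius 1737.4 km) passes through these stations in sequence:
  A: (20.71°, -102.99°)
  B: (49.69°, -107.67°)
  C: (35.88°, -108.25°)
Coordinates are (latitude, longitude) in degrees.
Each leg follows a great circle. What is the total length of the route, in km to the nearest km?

1305 km

Leg A→B: central angle 0.5099 rad, distance 886.0 km.
Leg B→C: central angle 0.2411 rad, distance 419.0 km.
Total: 886.0 + 419.0 ≈ 1305 km.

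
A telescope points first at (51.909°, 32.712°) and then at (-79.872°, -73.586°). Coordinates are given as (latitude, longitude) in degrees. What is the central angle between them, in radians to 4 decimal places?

In radians: φ₁ = 0.9060, φ₂ = -1.3940, Δλ = -106.298° = -1.8553 rad.
Haversine: a = sin²(Δφ/2) + cos φ₁ cos φ₂ sin²(Δλ/2) = 0.8331 + (0.6169)(0.1758)(0.6403) = 0.90261.
Central angle c = 2·arcsin(√a) = 2.50683 rad.
So the angular separation is 2.5068 rad.

2.5068 rad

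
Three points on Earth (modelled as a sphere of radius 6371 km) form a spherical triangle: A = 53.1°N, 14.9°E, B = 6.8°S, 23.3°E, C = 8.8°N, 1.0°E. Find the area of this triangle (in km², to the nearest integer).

7908413 km²

Side lengths (central angles): a = 0.4739, b = 0.7978, c = 1.0528 rad; semiperimeter s = 1.1623.
By l'Huilier's theorem, tan(E/4) = √[tan(s/2) tan((s−a)/2) tan((s−b)/2) tan((s−c)/2)], giving spherical excess E = 0.1948 rad.
Area = E·R² = 0.1948 × (6371)² ≈ 7908413 km².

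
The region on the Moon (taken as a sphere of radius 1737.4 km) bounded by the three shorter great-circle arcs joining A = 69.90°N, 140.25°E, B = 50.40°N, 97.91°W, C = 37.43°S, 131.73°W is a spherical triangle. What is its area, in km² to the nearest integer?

3211166 km²

Side lengths (central angles): a = 1.6186, b = 2.1668, c = 0.9172 rad; semiperimeter s = 2.3513.
By l'Huilier's theorem, tan(E/4) = √[tan(s/2) tan((s−a)/2) tan((s−b)/2) tan((s−c)/2)], giving spherical excess E = 1.0638 rad.
Area = E·R² = 1.0638 × (1737.4)² ≈ 3211166 km².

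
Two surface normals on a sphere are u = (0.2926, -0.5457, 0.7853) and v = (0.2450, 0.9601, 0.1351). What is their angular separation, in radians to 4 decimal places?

u·v = -0.3461; |u| = 1.0000, |v| = 1.0000.
cos θ = (u·v)/(|u||v|) = -0.3461, so θ = 1.9242 rad.

1.9242 rad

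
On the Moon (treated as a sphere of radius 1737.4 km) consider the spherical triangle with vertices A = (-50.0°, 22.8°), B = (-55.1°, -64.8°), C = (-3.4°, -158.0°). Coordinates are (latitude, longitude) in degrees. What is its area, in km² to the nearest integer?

2491471 km²

Side lengths (central angles): a = 1.5540, b = 2.2095, c = 0.8715 rad; semiperimeter s = 2.3175.
By l'Huilier's theorem, tan(E/4) = √[tan(s/2) tan((s−a)/2) tan((s−b)/2) tan((s−c)/2)], giving spherical excess E = 0.8254 rad.
Area = E·R² = 0.8254 × (1737.4)² ≈ 2491471 km².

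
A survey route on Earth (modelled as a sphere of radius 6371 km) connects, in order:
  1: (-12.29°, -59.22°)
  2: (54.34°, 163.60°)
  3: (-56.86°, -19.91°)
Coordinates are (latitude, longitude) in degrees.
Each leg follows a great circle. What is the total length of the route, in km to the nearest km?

33693 km

Leg 1→2: central angle 2.2028 rad, distance 14034.0 km.
Leg 2→3: central angle 3.0856 rad, distance 19658.6 km.
Total: 14034.0 + 19658.6 ≈ 33693 km.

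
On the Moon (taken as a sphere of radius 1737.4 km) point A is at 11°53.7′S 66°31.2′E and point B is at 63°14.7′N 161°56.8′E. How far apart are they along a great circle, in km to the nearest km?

3125 km

Let φ₁ = -0.2076 rad, φ₂ = 1.1038 rad, and Δλ = 1.6655 rad.
Haversine: a = sin²(Δφ/2) + cos φ₁ cos φ₂ sin²(Δλ/2) = 0.3718 + (0.9785)(0.4502)(0.5473) = 0.61286.
Central angle c = 2·arcsin(√a) = 1.79847 rad.
Distance = R·c = 1737.4 × 1.7985 ≈ 3125 km.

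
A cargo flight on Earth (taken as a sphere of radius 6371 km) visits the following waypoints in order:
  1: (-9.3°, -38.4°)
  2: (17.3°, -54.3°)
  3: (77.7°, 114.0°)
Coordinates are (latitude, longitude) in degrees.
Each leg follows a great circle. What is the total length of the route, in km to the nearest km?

12860 km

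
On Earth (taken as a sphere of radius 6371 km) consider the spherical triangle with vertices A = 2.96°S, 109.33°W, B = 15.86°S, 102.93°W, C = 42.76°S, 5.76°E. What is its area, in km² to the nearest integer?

3644680 km²

Side lengths (central angles): a = 1.6116, b = 1.8503, c = 0.2506 rad; semiperimeter s = 1.8562.
By l'Huilier's theorem, tan(E/4) = √[tan(s/2) tan((s−a)/2) tan((s−b)/2) tan((s−c)/2)], giving spherical excess E = 0.0898 rad.
Area = E·R² = 0.0898 × (6371)² ≈ 3644680 km².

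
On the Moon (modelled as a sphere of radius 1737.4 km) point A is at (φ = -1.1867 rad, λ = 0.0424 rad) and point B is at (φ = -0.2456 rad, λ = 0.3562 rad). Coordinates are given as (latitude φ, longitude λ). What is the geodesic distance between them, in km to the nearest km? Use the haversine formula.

1673 km

Let φ₁ = -1.1867 rad, φ₂ = -0.2456 rad, and Δλ = 0.3138 rad.
Haversine: a = sin²(Δφ/2) + cos φ₁ cos φ₂ sin²(Δλ/2) = 0.2056 + (0.3747)(0.9700)(0.0244) = 0.21443.
Central angle c = 2·arcsin(√a) = 0.96289 rad.
Distance = R·c = 1737.4 × 0.9629 ≈ 1673 km.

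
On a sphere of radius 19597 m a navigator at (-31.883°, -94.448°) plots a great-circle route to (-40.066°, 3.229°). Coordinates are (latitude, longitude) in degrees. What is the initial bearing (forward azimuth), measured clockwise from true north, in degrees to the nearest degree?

Δλ = 97.677° = 1.7048 rad.
y = sin Δλ · cos φ₂ = (0.9910)(0.7653) = 0.7584
x = cos φ₁ sin φ₂ − sin φ₁ cos φ₂ cos Δλ = (0.8491)(-0.6437) − (-0.5282)(0.7653)(-0.1336) = -0.6006
θ = atan2(y, x) = 128.37°, so the bearing is 128°.

128°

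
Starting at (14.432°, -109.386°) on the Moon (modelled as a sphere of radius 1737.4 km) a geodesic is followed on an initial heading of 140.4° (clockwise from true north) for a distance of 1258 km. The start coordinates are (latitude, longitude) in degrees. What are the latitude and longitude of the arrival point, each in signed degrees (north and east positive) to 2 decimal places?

-17.92°, -83.04°

Angular distance δ = d/R = 1258/1737.4 = 0.72407 rad; initial bearing θ = 2.4504 rad.
sin φ₂ = sin φ₁ cos δ + cos φ₁ sin δ cos θ = (0.2492)(0.7491) + (0.9684)(0.6624)(-0.7705) = -0.3076, so φ₂ = -17.92°.
Δλ = atan2(sin θ sin δ cos φ₁, cos δ − sin φ₁ sin φ₂) = atan2(0.4089, 0.8258) = 26.345°.
λ₂ = -109.386° + 26.345° = -83.04°.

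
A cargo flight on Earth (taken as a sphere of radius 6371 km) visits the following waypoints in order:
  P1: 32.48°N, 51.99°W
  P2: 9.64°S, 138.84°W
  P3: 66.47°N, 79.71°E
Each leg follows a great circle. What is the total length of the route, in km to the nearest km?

Leg P1→P2: central angle 1.6150 rad, distance 10289.4 km.
Leg P2→P3: central angle 2.0503 rad, distance 13062.5 km.
Total: 10289.4 + 13062.5 ≈ 23352 km.

23352 km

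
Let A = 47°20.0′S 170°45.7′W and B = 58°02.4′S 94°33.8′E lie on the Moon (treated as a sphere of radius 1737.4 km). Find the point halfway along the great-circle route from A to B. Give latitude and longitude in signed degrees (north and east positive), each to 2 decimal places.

-62.48°, 149.50°

Central angle δ = 0.9340 rad. Interpolating on the sphere with fraction f = 0.5:
P = [sin((1−f)δ)·A + sin(fδ)·B] / sin δ = 0.5600·A + 0.5600·B in Cartesian coordinates,
giving P = (-0.3982, 0.2345, -0.8868), i.e. latitude -62.48°, longitude 149.50°.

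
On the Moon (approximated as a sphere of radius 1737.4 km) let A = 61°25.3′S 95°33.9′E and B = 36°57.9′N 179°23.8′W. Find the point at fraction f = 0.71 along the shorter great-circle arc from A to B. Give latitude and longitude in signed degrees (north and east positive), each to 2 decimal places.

6.54°, 162.28°

Central angle δ = 2.0886 rad. Interpolating on the sphere with fraction f = 0.71:
P = [sin((1−f)δ)·A + sin(fδ)·B] / sin δ = 0.6553·A + 1.1465·B in Cartesian coordinates,
giving P = (-0.9464, 0.3023, 0.1140), i.e. latitude 6.54°, longitude 162.28°.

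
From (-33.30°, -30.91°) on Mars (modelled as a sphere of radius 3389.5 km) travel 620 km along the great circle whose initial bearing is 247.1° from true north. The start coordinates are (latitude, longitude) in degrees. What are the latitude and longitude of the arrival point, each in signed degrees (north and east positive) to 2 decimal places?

-36.80°, -42.99°

Angular distance δ = d/R = 620/3389.5 = 0.18292 rad; initial bearing θ = 4.3127 rad.
sin φ₂ = sin φ₁ cos δ + cos φ₁ sin δ cos θ = (-0.5490)(0.9833) + (0.8358)(0.1819)(-0.3891) = -0.5990, so φ₂ = -36.80°.
Δλ = atan2(sin θ sin δ cos φ₁, cos δ − sin φ₁ sin φ₂) = atan2(-0.1401, 0.6544) = -12.079°.
λ₂ = -30.910° − 12.079° = -42.99°.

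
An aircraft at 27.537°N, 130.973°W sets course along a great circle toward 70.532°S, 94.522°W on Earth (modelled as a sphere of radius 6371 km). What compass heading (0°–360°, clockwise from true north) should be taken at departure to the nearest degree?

With φ₁ = 0.4806, φ₂ = -1.2310, Δλ = 0.6362 rad, the forward-azimuth formula gives
θ = atan2( sin Δλ cos φ₂ , cos φ₁ sin φ₂ − sin φ₁ cos φ₂ cos Δλ ) = atan2(0.1980, -0.9600) = 168.34°.
So the initial bearing is 168°.

168°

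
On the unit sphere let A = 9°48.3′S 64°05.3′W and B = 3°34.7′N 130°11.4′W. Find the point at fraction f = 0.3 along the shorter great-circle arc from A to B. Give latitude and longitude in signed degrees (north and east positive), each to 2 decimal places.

Central angle δ = 1.1726 rad. Interpolating on the sphere with fraction f = 0.3:
P = [sin((1−f)δ)·A + sin(fδ)·B] / sin δ = 0.7938·A + 0.3738·B in Cartesian coordinates,
giving P = (0.1011, -0.9886, -0.1119), i.e. latitude -6.42°, longitude -84.16°.

-6.42°, -84.16°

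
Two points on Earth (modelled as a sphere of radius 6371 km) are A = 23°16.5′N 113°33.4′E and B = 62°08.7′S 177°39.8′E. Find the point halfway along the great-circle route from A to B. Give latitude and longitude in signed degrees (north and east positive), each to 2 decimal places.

The central angle between A and B is δ = 1.7334 rad.
With f = 0.5, the slerp weights are sin((1−f)δ)/sin δ = 0.7724 and sin(fδ)/sin δ = 0.7724.
Weighted sum of the unit vectors: (0.7724)·(-0.3671,0.8421,0.3951) + (0.7724)·(-0.4668,0.0190,-0.8841) = (-0.6442, 0.6651, -0.3777).
Converting back: φ = atan2(z, √(x²+y²)) = -22.19°, λ = atan2(y, x) = 134.08°.

-22.19°, 134.08°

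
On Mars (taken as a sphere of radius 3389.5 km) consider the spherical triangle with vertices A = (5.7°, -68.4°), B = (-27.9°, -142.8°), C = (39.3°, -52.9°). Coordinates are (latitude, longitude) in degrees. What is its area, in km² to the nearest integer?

Side lengths (central angles): a = 1.8704, b = 0.6353, c = 1.3796 rad; semiperimeter s = 1.9427.
By l'Huilier's theorem, tan(E/4) = √[tan(s/2) tan((s−a)/2) tan((s−b)/2) tan((s−c)/2)], giving spherical excess E = 0.4312 rad.
Area = E·R² = 0.4312 × (3389.5)² ≈ 4954066 km².

4954066 km²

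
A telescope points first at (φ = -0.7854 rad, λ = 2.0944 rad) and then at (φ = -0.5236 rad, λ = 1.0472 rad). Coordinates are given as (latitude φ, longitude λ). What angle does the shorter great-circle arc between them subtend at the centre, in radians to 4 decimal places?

0.8503 rad

With latitudes φ₁ = -45.000°, φ₂ = -30.000° and longitude difference Δλ = -60.000°:
Haversine: a = sin²(Δφ/2) + cos φ₁ cos φ₂ sin²(Δλ/2) = 0.0170 + (0.7071)(0.8660)(0.2500) = 0.17013.
Central angle c = 2·arcsin(√a) = 0.85033 rad.
So the angular separation is 0.8503 rad.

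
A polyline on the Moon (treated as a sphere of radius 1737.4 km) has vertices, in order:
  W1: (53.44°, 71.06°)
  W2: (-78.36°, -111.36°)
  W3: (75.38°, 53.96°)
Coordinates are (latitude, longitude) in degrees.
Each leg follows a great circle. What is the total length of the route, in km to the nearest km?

Leg W1→W2: central angle 2.7064 rad, distance 4702.1 km.
Leg W2→W3: central angle 3.0639 rad, distance 5323.3 km.
Total: 4702.1 + 5323.3 ≈ 10025 km.

10025 km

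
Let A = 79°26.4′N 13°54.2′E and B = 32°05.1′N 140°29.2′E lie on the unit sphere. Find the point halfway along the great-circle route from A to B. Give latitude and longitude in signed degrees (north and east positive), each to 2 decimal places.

Central angle δ = 1.1267 rad. Interpolating on the sphere with fraction f = 0.5:
P = [sin((1−f)δ)·A + sin(fδ)·B] / sin δ = 0.5914·A + 0.5914·B in Cartesian coordinates,
giving P = (-0.2814, 0.3448, 0.8955), i.e. latitude 63.57°, longitude 129.21°.

63.57°, 129.21°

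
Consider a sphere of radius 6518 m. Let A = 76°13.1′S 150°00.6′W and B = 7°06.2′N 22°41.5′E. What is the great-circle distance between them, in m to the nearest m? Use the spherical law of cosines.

12601 m

Let φ₁ = -1.3303 rad, φ₂ = 0.1240 rad, and Δλ = 3.0142 rad.
cos c = sin φ₁ sin φ₂ + cos φ₁ cos φ₂ cos Δλ = (-0.9712)(0.1237) + (0.2382)(0.9923)(-0.9919) = -0.35458,
so c = arccos(-0.35458) = 1.93326 rad.
Distance = R·c = 6518 × 1.9333 ≈ 12601 m.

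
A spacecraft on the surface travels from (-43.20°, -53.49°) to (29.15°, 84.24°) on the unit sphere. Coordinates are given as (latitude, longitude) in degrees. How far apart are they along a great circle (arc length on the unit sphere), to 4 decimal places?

2.5057

In radians: φ₁ = -0.7540, φ₂ = 0.5088, Δλ = 137.730° = 2.4038 rad.
cos c = sin φ₁ sin φ₂ + cos φ₁ cos φ₂ cos Δλ = (-0.6845)(0.4871) + (0.7290)(0.8733)(-0.7400) = -0.80455,
so c = arccos(-0.80455) = 2.50571 rad.
On the unit sphere the arc length equals the central angle: 2.5057.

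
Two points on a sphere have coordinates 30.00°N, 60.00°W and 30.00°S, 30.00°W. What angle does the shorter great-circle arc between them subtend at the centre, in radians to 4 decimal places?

1.1598 rad

Let φ₁ = 0.5236 rad, φ₂ = -0.5236 rad, and Δλ = 0.5236 rad.
cos c = sin φ₁ sin φ₂ + cos φ₁ cos φ₂ cos Δλ = (0.5000)(-0.5000) + (0.8660)(0.8660)(0.8660) = 0.39952,
so c = arccos(0.39952) = 1.15980 rad.
So the angular separation is 1.1598 rad.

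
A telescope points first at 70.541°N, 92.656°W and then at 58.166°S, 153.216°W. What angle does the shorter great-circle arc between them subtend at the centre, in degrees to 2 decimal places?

135.62°

In radians: φ₁ = 1.2312, φ₂ = -1.0152, Δλ = -60.560° = -1.0570 rad.
cos c = sin φ₁ sin φ₂ + cos φ₁ cos φ₂ cos Δλ = (0.9429)(-0.8496) + (0.3331)(0.5275)(0.4915) = -0.71469,
so c = arccos(-0.71469) = 2.36697 rad.
So the angular separation is 135.62°.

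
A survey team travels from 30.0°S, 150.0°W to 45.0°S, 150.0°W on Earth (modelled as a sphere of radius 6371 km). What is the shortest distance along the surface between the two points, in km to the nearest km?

1668 km

With latitudes φ₁ = -30.000°, φ₂ = -45.000° and longitude difference Δλ = 0.000°:
cos c = sin φ₁ sin φ₂ + cos φ₁ cos φ₂ cos Δλ = (-0.5000)(-0.7071) + (0.8660)(0.7071)(1.0000) = 0.96593,
so c = arccos(0.96593) = 0.26180 rad.
Distance = R·c = 6371 × 0.2618 ≈ 1668 km.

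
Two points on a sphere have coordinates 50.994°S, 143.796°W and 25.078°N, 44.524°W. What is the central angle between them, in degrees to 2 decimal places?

Let φ₁ = -0.8900 rad, φ₂ = 0.4377 rad, and Δλ = 1.7326 rad.
cos c = sin φ₁ sin φ₂ + cos φ₁ cos φ₂ cos Δλ = (-0.7771)(0.4239) + (0.6294)(0.9057)(-0.1611) = -0.42122,
so c = arccos(-0.42122) = 2.00558 rad.
So the angular separation is 114.91°.

114.91°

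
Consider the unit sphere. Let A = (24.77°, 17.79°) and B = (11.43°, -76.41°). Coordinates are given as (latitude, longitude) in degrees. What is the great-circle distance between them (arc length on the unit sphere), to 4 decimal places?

Let φ₁ = 0.4323 rad, φ₂ = 0.1995 rad, and Δλ = -1.6441 rad.
cos c = sin φ₁ sin φ₂ + cos φ₁ cos φ₂ cos Δλ = (0.4190)(0.1982) + (0.9080)(0.9802)(-0.0732) = 0.01785,
so c = arccos(0.01785) = 1.55295 rad.
On the unit sphere the arc length equals the central angle: 1.5529.

1.5529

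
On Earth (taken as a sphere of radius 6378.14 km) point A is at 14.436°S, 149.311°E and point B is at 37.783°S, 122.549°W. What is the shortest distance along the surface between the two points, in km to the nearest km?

8880 km

In radians: φ₁ = -0.2520, φ₂ = -0.6594, Δλ = 88.140° = 1.5383 rad.
Haversine: a = sin²(Δφ/2) + cos φ₁ cos φ₂ sin²(Δλ/2) = 0.0409 + (0.9684)(0.7903)(0.4838) = 0.41121.
Central angle c = 2·arcsin(√a) = 1.39227 rad.
Distance = R·c = 6378.14 × 1.3923 ≈ 8880 km.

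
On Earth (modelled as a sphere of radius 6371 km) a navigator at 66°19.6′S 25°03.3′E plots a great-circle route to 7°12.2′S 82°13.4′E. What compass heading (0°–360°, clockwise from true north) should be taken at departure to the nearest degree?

62°

With φ₁ = -1.1576, φ₂ = -0.1257, Δλ = 0.9978 rad, the forward-azimuth formula gives
θ = atan2( sin Δλ cos φ₂ , cos φ₁ sin φ₂ − sin φ₁ cos φ₂ cos Δλ ) = atan2(0.8336, 0.4423) = 62.05°.
So the initial bearing is 62°.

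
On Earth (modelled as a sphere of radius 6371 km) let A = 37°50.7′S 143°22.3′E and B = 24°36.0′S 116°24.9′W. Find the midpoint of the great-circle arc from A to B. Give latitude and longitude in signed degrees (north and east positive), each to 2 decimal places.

-43.28°, -161.71°

The central angle between A and B is δ = 1.4424 rad.
With f = 0.5, the slerp weights are sin((1−f)δ)/sin δ = 0.6658 and sin(fδ)/sin δ = 0.6658.
Weighted sum of the unit vectors: (0.6658)·(-0.6337,0.4711,-0.6135) + (0.6658)·(-0.4045,-0.8143,-0.4163) = (-0.6912, -0.2285, -0.6856).
Converting back: φ = atan2(z, √(x²+y²)) = -43.28°, λ = atan2(y, x) = -161.71°.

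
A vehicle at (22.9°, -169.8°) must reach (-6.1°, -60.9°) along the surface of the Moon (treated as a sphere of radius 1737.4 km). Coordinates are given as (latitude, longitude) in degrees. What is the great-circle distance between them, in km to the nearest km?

3328 km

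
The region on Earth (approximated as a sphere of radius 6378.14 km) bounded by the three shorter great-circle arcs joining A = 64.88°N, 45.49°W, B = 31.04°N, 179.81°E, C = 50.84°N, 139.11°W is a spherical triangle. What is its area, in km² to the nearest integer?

7781891 km²

Side lengths (central angles): a = 0.6306, b = 0.8160, c = 1.3582 rad; semiperimeter s = 1.4024.
By l'Huilier's theorem, tan(E/4) = √[tan(s/2) tan((s−a)/2) tan((s−b)/2) tan((s−c)/2)], giving spherical excess E = 0.1913 rad.
Area = E·R² = 0.1913 × (6378.14)² ≈ 7781891 km².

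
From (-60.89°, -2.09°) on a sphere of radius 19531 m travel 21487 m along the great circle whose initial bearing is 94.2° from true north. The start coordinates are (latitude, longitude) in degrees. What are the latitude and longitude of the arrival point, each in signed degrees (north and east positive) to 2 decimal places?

Angular distance δ = d/R = 21487/19531 = 1.10015 rad; initial bearing θ = 1.6441 rad.
sin φ₂ = sin φ₁ cos δ + cos φ₁ sin δ cos θ = (-0.8737)(0.4535) + (0.4865)(0.8913)(-0.0732) = -0.4279, so φ₂ = -25.34°.
Δλ = atan2(sin θ sin δ cos φ₁, cos δ − sin φ₁ sin φ₂) = atan2(0.4324, 0.0796) = 79.573°.
λ₂ = -2.090° + 79.573° = 77.48°.

-25.34°, 77.48°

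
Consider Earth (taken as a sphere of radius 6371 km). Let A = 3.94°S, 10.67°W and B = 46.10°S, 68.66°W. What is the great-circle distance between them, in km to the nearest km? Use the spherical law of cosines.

In radians: φ₁ = -0.0688, φ₂ = -0.8046, Δλ = -57.990° = -1.0121 rad.
cos c = sin φ₁ sin φ₂ + cos φ₁ cos φ₂ cos Δλ = (-0.0687)(-0.7206) + (0.9976)(0.6934)(0.5301) = 0.41619,
so c = arccos(0.41619) = 1.14154 rad.
Distance = R·c = 6371 × 1.1415 ≈ 7273 km.

7273 km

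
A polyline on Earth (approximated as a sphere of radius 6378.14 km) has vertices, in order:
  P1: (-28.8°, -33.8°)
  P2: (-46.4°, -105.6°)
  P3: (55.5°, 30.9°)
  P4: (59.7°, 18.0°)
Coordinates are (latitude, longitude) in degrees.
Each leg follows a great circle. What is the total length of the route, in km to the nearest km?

Leg P1→P2: central angle 1.0032 rad, distance 6398.4 km.
Leg P2→P3: central angle 2.6470 rad, distance 16882.7 km.
Leg P3→P4: central angle 0.1408 rad, distance 898.1 km.
Total: 6398.4 + 16882.7 + 898.1 ≈ 24179 km.

24179 km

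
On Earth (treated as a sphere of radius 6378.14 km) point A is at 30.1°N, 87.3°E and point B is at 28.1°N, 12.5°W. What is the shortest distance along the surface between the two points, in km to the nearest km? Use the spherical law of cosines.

Let φ₁ = 0.5253 rad, φ₂ = 0.4904 rad, and Δλ = -1.7418 rad.
cos c = sin φ₁ sin φ₂ + cos φ₁ cos φ₂ cos Δλ = (0.5015)(0.4710) + (0.8652)(0.8821)(-0.1702) = 0.10632,
so c = arccos(0.10632) = 1.46428 rad.
Distance = R·c = 6378.14 × 1.4643 ≈ 9339 km.

9339 km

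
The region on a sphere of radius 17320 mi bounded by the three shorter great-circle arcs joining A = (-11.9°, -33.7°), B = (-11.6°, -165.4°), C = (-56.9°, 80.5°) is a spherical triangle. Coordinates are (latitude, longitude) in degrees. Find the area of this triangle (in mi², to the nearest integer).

Side lengths (central angles): a = 1.6208, b = 1.6171, c = 2.2095 rad; semiperimeter s = 2.7237.
By l'Huilier's theorem, tan(E/4) = √[tan(s/2) tan((s−a)/2) tan((s−b)/2) tan((s−c)/2)], giving spherical excess E = 2.4061 rad.
Area = E·R² = 2.4061 × (17320)² ≈ 721793131 mi².

721793131 mi²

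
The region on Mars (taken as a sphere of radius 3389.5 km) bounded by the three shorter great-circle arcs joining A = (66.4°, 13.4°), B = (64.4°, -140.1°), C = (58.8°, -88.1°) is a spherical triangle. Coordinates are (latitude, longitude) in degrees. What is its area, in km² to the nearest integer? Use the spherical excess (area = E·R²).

1923737 km²

Side lengths (central angles): a = 0.4294, b = 0.7340, c = 0.8344 rad; semiperimeter s = 0.9990.
By l'Huilier's theorem, tan(E/4) = √[tan(s/2) tan((s−a)/2) tan((s−b)/2) tan((s−c)/2)], giving spherical excess E = 0.1674 rad.
Area = E·R² = 0.1674 × (3389.5)² ≈ 1923737 km².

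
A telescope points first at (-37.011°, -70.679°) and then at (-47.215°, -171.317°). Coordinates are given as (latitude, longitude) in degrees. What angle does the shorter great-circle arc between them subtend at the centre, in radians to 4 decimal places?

1.2221 rad

Let φ₁ = -0.6460 rad, φ₂ = -0.8241 rad, and Δλ = -1.7565 rad.
cos c = sin φ₁ sin φ₂ + cos φ₁ cos φ₂ cos Δλ = (-0.6020)(-0.7339) + (0.7985)(0.6792)(-0.1846) = 0.34166,
so c = arccos(0.34166) = 1.22211 rad.
So the angular separation is 1.2221 rad.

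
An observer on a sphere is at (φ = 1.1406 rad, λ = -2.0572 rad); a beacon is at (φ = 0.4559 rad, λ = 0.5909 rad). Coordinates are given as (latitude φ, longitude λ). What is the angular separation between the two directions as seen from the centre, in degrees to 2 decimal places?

85.96°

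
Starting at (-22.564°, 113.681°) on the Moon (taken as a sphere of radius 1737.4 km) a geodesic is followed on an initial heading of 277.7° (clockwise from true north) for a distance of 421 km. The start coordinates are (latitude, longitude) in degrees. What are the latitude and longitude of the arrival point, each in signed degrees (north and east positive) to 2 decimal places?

-20.05°, 99.02°

Angular distance δ = d/R = 421/1737.4 = 0.24232 rad; initial bearing θ = 4.8468 rad.
sin φ₂ = sin φ₁ cos δ + cos φ₁ sin δ cos θ = (-0.3837)(0.9708) + (0.9235)(0.2400)(0.1340) = -0.3428, so φ₂ = -20.05°.
Δλ = atan2(sin θ sin δ cos φ₁, cos δ − sin φ₁ sin φ₂) = atan2(-0.2196, 0.8392) = -14.663°.
λ₂ = 113.681° − 14.663° = 99.02°.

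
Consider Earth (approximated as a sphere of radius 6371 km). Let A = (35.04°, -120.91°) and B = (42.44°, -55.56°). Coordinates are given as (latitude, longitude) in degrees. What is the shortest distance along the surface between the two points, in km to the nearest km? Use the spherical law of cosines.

5587 km

In radians: φ₁ = 0.6116, φ₂ = 0.7407, Δλ = 65.350° = 1.1406 rad.
cos c = sin φ₁ sin φ₂ + cos φ₁ cos φ₂ cos Δλ = (0.5741)(0.6748) + (0.8188)(0.7380)(0.4171) = 0.63945,
so c = arccos(0.63945) = 0.87701 rad.
Distance = R·c = 6371 × 0.8770 ≈ 5587 km.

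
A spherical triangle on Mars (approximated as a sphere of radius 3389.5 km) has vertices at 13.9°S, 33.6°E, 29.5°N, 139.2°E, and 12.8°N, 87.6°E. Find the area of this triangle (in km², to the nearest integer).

474262 km²

Side lengths (central angles): a = 0.8811, b = 1.0435, c = 1.9236 rad; semiperimeter s = 1.9241.
By l'Huilier's theorem, tan(E/4) = √[tan(s/2) tan((s−a)/2) tan((s−b)/2) tan((s−c)/2)], giving spherical excess E = 0.0413 rad.
Area = E·R² = 0.0413 × (3389.5)² ≈ 474262 km².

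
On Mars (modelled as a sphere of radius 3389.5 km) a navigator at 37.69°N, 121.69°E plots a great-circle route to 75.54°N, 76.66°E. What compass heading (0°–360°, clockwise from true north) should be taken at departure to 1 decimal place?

345.0°

Δλ = -45.030° = -0.7859 rad.
y = sin Δλ · cos φ₂ = (-0.7075)(0.2497) = -0.1767
x = cos φ₁ sin φ₂ − sin φ₁ cos φ₂ cos Δλ = (0.7913)(0.9683) − (0.6114)(0.2497)(0.7067) = 0.6584
θ = atan2(y, x) = -15.02°; adding 360° gives 345.0°.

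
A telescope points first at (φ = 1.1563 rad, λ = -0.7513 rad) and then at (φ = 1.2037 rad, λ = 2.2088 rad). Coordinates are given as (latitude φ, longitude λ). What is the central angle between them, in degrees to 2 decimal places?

Let φ₁ = 1.1563 rad, φ₂ = 1.2037 rad, and Δλ = 2.9601 rad.
cos c = sin φ₁ sin φ₂ + cos φ₁ cos φ₂ cos Δλ = (0.9153)(0.9334) + (0.4027)(0.3589)(-0.9836) = 0.71217,
so c = arccos(0.71217) = 0.77822 rad.
So the angular separation is 44.59°.

44.59°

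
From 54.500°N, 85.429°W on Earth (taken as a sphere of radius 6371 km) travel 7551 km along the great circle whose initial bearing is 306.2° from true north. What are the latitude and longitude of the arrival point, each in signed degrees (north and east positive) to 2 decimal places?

38.61°, 167.67°

Angular distance δ = d/R = 7551/6371 = 1.18521 rad; initial bearing θ = 5.3442 rad.
sin φ₂ = sin φ₁ cos δ + cos φ₁ sin δ cos θ = (0.8141)(0.3761) + (0.5807)(0.9266)(0.5906) = 0.6240, so φ₂ = 38.61°.
Δλ = atan2(sin θ sin δ cos φ₁, cos δ − sin φ₁ sin φ₂) = atan2(-0.4342, -0.1319) = -106.896°.
λ₂ = -85.429° − 106.896° = -192.33° → 167.67° after wrapping to (−180°, 180°].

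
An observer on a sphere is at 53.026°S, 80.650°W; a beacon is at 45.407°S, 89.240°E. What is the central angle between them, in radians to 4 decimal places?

1.4170 rad

In radians: φ₁ = -0.9255, φ₂ = -0.7925, Δλ = 169.890° = 2.9651 rad.
cos c = sin φ₁ sin φ₂ + cos φ₁ cos φ₂ cos Δλ = (-0.7989)(-0.7121) + (0.6015)(0.7021)(-0.9845) = 0.15321,
so c = arccos(0.15321) = 1.41698 rad.
So the angular separation is 1.4170 rad.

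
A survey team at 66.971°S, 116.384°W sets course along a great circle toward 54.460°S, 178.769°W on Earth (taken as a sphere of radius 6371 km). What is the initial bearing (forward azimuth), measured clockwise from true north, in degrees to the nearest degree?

Δλ = -62.385° = -1.0888 rad.
y = sin Δλ · cos φ₂ = (-0.8861)(0.5813) = -0.5151
x = cos φ₁ sin φ₂ − sin φ₁ cos φ₂ cos Δλ = (0.3912)(-0.8137) − (-0.9203)(0.5813)(0.4635) = -0.0704
θ = atan2(y, x) = -97.78°; adding 360° gives 262°.

262°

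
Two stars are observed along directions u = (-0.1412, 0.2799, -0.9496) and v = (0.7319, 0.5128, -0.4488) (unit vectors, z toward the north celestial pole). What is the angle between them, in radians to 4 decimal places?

1.0856 rad

u·v = 0.4664; |u| = 1.0000, |v| = 1.0000.
cos θ = (u·v)/(|u||v|) = 0.4663, so θ = 1.0856 rad.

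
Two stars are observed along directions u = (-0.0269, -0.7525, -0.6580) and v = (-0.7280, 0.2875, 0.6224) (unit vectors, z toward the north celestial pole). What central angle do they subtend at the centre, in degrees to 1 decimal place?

127.3°

u·v = -0.6063; |u| = 1.0000, |v| = 1.0000.
cos θ = (u·v)/(|u||v|) = -0.6063, so θ = 127.3°.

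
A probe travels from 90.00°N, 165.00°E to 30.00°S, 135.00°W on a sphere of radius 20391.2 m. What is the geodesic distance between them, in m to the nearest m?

42707 m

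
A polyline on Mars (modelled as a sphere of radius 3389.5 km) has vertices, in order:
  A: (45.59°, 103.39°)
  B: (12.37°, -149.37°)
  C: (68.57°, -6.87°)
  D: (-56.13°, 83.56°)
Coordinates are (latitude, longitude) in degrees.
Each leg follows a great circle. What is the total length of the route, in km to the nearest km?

Leg A→B: central angle 1.6204 rad, distance 5492.2 km.
Leg B→C: central angle 1.6546 rad, distance 5608.3 km.
Leg C→D: central angle 2.4566 rad, distance 8326.7 km.
Total: 5492.2 + 5608.3 + 8326.7 ≈ 19427 km.

19427 km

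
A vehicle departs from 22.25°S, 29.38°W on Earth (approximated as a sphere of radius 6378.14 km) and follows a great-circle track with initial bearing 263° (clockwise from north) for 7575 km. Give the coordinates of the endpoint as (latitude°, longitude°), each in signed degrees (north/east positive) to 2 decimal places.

Angular distance δ = d/R = 7575/6378.14 = 1.18765 rad; initial bearing θ = 4.5902 rad.
sin φ₂ = sin φ₁ cos δ + cos φ₁ sin δ cos θ = (-0.3786)(0.3738) + (0.9255)(0.9275)(-0.1219) = -0.2462, so φ₂ = -14.25°.
Δλ = atan2(sin θ sin δ cos φ₁, cos δ − sin φ₁ sin φ₂) = atan2(-0.8520, 0.2806) = -71.770°.
λ₂ = -29.380° − 71.770° = -101.15°.

-14.25°, -101.15°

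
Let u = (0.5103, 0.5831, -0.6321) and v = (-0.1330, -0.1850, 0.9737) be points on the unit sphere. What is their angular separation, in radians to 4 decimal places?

2.4836 rad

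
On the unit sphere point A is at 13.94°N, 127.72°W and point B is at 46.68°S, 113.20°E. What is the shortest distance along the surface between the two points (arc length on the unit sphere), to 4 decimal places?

2.0931

Let φ₁ = 0.2433 rad, φ₂ = -0.8147 rad, and Δλ = -2.0783 rad.
cos c = sin φ₁ sin φ₂ + cos φ₁ cos φ₂ cos Δλ = (0.2409)(-0.7275) + (0.9705)(0.6861)(-0.4860) = -0.49890,
so c = arccos(-0.49890) = 2.09312 rad.
On the unit sphere the arc length equals the central angle: 2.0931.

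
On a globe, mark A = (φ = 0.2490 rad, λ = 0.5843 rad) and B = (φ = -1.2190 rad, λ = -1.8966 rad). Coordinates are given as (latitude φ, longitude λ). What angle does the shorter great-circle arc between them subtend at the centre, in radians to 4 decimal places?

2.0887 rad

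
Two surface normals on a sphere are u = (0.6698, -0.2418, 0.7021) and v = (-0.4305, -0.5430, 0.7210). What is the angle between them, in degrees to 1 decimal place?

69.6°

u·v = 0.3492; |u| = 1.0000, |v| = 1.0000.
cos θ = (u·v)/(|u||v|) = 0.3492, so θ = 69.6°.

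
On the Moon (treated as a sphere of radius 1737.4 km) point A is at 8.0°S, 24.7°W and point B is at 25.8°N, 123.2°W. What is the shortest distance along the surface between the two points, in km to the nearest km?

3065 km

In radians: φ₁ = -0.1396, φ₂ = 0.4503, Δλ = -98.500° = -1.7191 rad.
cos c = sin φ₁ sin φ₂ + cos φ₁ cos φ₂ cos Δλ = (-0.1392)(0.4352) + (0.9903)(0.9003)(-0.1478) = -0.19235,
so c = arccos(-0.19235) = 1.76436 rad.
Distance = R·c = 1737.4 × 1.7644 ≈ 3065 km.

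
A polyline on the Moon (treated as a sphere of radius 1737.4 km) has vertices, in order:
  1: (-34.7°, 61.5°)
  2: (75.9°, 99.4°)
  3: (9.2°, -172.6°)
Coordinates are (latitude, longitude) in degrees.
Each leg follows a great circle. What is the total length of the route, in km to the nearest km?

5877 km

Leg 1→2: central angle 1.9759 rad, distance 3432.9 km.
Leg 2→3: central angle 1.4066 rad, distance 2443.8 km.
Total: 3432.9 + 2443.8 ≈ 5877 km.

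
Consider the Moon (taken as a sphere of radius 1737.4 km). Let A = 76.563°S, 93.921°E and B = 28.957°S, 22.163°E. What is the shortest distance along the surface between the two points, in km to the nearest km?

With latitudes φ₁ = -76.563°, φ₂ = -28.957° and longitude difference Δλ = -71.758°:
cos c = sin φ₁ sin φ₂ + cos φ₁ cos φ₂ cos Δλ = (-0.9726)(-0.4842) + (0.2324)(0.8750)(0.3130) = 0.53455,
so c = arccos(0.53455) = 1.00682 rad.
Distance = R·c = 1737.4 × 1.0068 ≈ 1749 km.

1749 km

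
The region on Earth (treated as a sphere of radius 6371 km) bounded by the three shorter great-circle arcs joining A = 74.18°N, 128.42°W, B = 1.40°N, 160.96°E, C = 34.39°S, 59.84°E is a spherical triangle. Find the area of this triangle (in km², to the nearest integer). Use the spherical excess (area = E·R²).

105617049 km²

Side lengths (central angles): a = 1.7446, b = 2.4435, c = 1.4566 rad; semiperimeter s = 2.8223.
By l'Huilier's theorem, tan(E/4) = √[tan(s/2) tan((s−a)/2) tan((s−b)/2) tan((s−c)/2)], giving spherical excess E = 2.6021 rad.
Area = E·R² = 2.6021 × (6371)² ≈ 105617049 km².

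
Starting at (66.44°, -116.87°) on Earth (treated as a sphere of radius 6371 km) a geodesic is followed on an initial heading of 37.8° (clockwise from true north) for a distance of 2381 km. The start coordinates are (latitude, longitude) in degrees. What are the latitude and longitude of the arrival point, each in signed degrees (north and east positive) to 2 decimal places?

Angular distance δ = d/R = 2381/6371 = 0.37372 rad; initial bearing θ = 0.6597 rad.
sin φ₂ = sin φ₁ cos δ + cos φ₁ sin δ cos θ = (0.9166)(0.9310) + (0.3997)(0.3651)(0.7902) = 0.9687, so φ₂ = 75.62°.
Δλ = atan2(sin θ sin δ cos φ₁, cos δ − sin φ₁ sin φ₂) = atan2(0.0894, 0.0430) = 64.300°.
λ₂ = -116.870° + 64.300° = -52.57°.

75.62°, -52.57°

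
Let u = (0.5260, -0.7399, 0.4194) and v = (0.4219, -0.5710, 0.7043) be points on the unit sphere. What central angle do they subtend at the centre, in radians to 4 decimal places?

u·v = 0.9398; |u| = 1.0000, |v| = 1.0000.
cos θ = (u·v)/(|u||v|) = 0.9397, so θ = 0.3489 rad.

0.3489 rad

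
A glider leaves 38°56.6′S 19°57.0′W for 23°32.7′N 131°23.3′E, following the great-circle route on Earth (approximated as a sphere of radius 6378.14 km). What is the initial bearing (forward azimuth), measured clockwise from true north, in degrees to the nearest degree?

With φ₁ = -0.6797, φ₂ = 0.4109, Δλ = 2.6414 rad, the forward-azimuth formula gives
θ = atan2( sin Δλ cos φ₂ , cos φ₁ sin φ₂ − sin φ₁ cos φ₂ cos Δλ ) = atan2(0.4397, -0.1949) = 113.91°.
So the initial bearing is 114°.

114°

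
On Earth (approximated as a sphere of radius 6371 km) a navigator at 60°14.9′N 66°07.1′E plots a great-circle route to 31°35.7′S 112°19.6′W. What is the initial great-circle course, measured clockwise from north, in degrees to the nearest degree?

With φ₁ = 1.0515, φ₂ = -0.5514, Δλ = -3.1145 rad, the forward-azimuth formula gives
θ = atan2( sin Δλ cos φ₂ , cos φ₁ sin φ₂ − sin φ₁ cos φ₂ cos Δλ ) = atan2(-0.0231, 0.4792) = -2.76°.
Adding 360° brings this into [0°, 360°): 357°.

357°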